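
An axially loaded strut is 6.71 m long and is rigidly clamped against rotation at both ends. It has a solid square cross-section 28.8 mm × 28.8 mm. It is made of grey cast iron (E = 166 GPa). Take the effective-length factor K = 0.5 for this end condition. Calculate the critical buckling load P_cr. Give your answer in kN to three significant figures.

I = a⁴/12 = 28.8⁴/12 = 5.733×10^4 mm⁴
I = 5.733×10^4 mm⁴ = 5.733×10^-8 m⁴
Effective length L_e = K·L = 0.5 × 6.71 = 3.355 m
P_cr = π²EI / L_e² = π² × 166×10⁹ × 5.733×10^-8 / 3.355² = 8.345×10^3 N

P_cr ≈ 8.34 kN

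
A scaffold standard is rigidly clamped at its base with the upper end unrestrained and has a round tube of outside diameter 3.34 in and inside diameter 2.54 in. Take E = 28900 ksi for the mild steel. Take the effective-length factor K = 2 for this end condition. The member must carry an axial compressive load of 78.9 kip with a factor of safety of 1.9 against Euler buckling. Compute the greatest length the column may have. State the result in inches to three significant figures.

L_max ≈ 44.0 in

d_o = 3.34 in, d_i = 2.54 in
I = π(d_o⁴ − d_i⁴)/64 = π(3.34⁴ − 2.540⁴)/64 = 4.066 in⁴
Required critical load P_cr = n·P = 1.9 × 78.9 = 149.9 kip = 1.499×10^5 lb
From P_cr = π²EI/(K·L)²:  L = (1/K)·√(π²EI/P_cr) = (1/2)·√(π²×2.89×10^7×4.066/1.499×10^5)
L = 44.0 in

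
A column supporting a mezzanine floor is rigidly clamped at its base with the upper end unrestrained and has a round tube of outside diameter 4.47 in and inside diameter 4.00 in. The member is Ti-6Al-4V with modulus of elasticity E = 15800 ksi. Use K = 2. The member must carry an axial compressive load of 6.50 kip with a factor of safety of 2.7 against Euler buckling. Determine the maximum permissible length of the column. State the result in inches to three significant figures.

L_max ≈ 125 in

d_o = 4.47 in, d_i = 4.00 in
I = π(d_o⁴ − d_i⁴)/64 = π(4.47⁴ − 4.000⁴)/64 = 7.031 in⁴
Required critical load P_cr = n·P = 2.7 × 6.50 = 17.55 kip = 1.755×10^4 lb
From P_cr = π²EI/(K·L)²:  L = (1/K)·√(π²EI/P_cr) = (1/2)·√(π²×1.58×10^7×7.031/1.755×10^4)
L = 125 in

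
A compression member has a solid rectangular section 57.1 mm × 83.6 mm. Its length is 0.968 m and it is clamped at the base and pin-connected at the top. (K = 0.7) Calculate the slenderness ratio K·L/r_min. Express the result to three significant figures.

λ ≈ 41.1

Buckling occurs about the weak axis: I_min = h·b³/12 with b = 57.1 mm (the shorter side).
I_min = 83.6×57.1³/12 = 1.297×10^6 mm⁴
A = 4.774×10^3 mm²;  r_min = √(I/A) = √(1.297×10^6/4.774×10^3) = 16.48 mm
L_e = K·L = 0.7 × 0.968 m = 0.6776 m = 677.60 mm
λ = L_e / r_min = 677.60 / 16.48 = 41.1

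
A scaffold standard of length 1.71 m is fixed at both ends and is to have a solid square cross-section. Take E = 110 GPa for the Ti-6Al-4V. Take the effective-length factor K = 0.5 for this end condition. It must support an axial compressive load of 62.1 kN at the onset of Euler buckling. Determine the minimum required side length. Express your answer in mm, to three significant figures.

a ≈ 26.6 mm

L_e = K·L = 0.5 × 1.71 = 0.8550 m
Required I = P_cr·L_e²/(π²E) = 6.210×10^4 × 0.8550² / (π² × 1.10×10^11) = 4.181×10^-8 m⁴
I_req = 4.181×10^4 mm⁴
Solid square: I = a⁴/12  ⇒  a = (12I)^(1/4) = (12×4.181×10^4)^(1/4) = 26.6 mm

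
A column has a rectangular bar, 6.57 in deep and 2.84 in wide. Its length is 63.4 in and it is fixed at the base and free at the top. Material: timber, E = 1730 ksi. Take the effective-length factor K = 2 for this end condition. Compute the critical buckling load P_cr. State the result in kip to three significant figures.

P_cr ≈ 13.3 kip

Buckling occurs about the weak axis: I_min = h·b³/12 with b = 2.84 in (the shorter side).
I_min = 6.57×2.84³/12 = 12.54 in⁴
Effective length L_e = K·L = 2 × 63.4 = 126.8 in
P_cr = π²EI / L_e² = π² × 1730×10³ × 12.54 / 126.8² = 1.332×10^4 lb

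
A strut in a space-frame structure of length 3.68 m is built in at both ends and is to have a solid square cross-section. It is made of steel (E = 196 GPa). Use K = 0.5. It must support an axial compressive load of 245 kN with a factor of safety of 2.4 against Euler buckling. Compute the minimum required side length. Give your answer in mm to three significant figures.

a ≈ 59.3 mm

Required P_cr = n·P = 2.4 × 245 = 588.0 kN
L_e = K·L = 0.5 × 3.68 = 1.840 m
Required I = P_cr·L_e²/(π²E) = 5.880×10^5 × 1.840² / (π² × 1.96×10^11) = 1.029×10^-6 m⁴
I_req = 1.029×10^6 mm⁴
Solid square: I = a⁴/12  ⇒  a = (12I)^(1/4) = (12×1.029×10^6)^(1/4) = 59.3 mm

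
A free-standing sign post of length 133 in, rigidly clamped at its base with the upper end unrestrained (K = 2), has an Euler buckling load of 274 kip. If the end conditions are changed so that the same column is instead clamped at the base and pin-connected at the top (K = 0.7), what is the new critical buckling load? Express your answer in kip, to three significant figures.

P_cr ∝ 1/K², so P_cr,new = P_cr,old × (K_old/K_new)² = 274 × (2/0.7)²
= 274 × 8.163 = 2240 kip

P_cr ≈ 2240 kip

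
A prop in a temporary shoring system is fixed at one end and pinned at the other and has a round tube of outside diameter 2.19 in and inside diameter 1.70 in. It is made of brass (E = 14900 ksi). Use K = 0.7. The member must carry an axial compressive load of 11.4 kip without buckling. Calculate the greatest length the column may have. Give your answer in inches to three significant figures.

d_o = 2.19 in, d_i = 1.70 in
I = π(d_o⁴ − d_i⁴)/64 = π(2.19⁴ − 1.700⁴)/64 = 0.7192 in⁴
At the buckling limit P_cr = P = 1.140×10^4 lb
From P_cr = π²EI/(K·L)²:  L = (1/K)·√(π²EI/P_cr) = (1/0.7)·√(π²×1.49×10^7×0.7192/1.140×10^4)
L = 138 in

L_max ≈ 138 in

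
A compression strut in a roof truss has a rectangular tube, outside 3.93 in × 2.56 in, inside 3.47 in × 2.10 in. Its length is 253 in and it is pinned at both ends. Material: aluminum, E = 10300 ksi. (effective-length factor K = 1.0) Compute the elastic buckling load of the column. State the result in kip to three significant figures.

P_cr ≈ 4.47 kip

Weak-axis I_min = (h_o·b_o³ − h_i·b_i³)/12 with b_o = 2.56, b_i = 2.100 in (shorter outer/inner sides).
I_min = (3.93×2.56³ − 3.470×2.100³)/12 = 2.817 in⁴
Effective length L_e = K·L = 1 × 253 = 253.0 in
P_cr = π²EI / L_e² = π² × 10300×10³ × 2.817 / 253.0² = 4.473×10^3 lb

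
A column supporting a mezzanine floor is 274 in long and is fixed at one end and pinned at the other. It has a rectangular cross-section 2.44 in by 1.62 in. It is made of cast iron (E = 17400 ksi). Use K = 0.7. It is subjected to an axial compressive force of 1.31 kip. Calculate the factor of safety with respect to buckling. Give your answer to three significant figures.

n ≈ 3.08

Buckling occurs about the weak axis: I_min = h·b³/12 with b = 1.62 in (the shorter side).
I_min = 2.44×1.62³/12 = 0.8645 in⁴
Effective length L_e = K·L = 0.7 × 274 = 191.8 in
P_cr = π²EI / L_e² = π² × 17400×10³ × 0.8645 / 191.8² = 4.036×10^3 lb
Factor of safety n = P_cr / P = 4.0356 / 1.31 = 3.08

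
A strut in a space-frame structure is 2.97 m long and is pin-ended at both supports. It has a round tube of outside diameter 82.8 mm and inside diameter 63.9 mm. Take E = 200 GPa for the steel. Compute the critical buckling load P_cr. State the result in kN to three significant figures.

d_o = 82.8 mm, d_i = 63.9 mm
I = π(d_o⁴ − d_i⁴)/64 = π(82.8⁴ − 63.90⁴)/64 = 1.489×10^6 mm⁴
I = 1.489×10^6 mm⁴ = 1.489×10^-6 m⁴
Effective length L_e = K·L = 1 × 2.97 = 2.970 m
P_cr = π²EI / L_e² = π² × 200×10⁹ × 1.489×10^-6 / 2.970² = 3.332×10^5 N

P_cr ≈ 333 kN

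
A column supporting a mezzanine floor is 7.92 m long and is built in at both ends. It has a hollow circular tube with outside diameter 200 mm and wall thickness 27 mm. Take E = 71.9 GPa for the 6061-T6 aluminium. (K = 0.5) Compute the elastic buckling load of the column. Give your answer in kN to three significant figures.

Inner diameter d_i = 200 − 2×27 = 146.0 mm
I = π(d_o⁴ − d_i⁴)/64 = π(200⁴ − 146.0⁴)/64 = 5.624×10^7 mm⁴
I = 5.624×10^7 mm⁴ = 5.624×10^-5 m⁴
Effective length L_e = K·L = 0.5 × 7.92 = 3.960 m
P_cr = π²EI / L_e² = π² × 71.9×10⁹ × 5.624×10^-5 / 3.960² = 2.545×10^6 N

P_cr ≈ 2540 kN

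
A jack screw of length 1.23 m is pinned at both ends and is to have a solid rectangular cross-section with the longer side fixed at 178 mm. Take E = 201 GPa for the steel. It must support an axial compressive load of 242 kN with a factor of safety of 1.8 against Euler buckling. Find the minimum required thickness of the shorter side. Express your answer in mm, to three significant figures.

b ≈ 28.2 mm

Required P_cr = n·P = 1.8 × 242 = 435.6 kN
L_e = K·L = 1 × 1.23 = 1.230 m
Required I = P_cr·L_e²/(π²E) = 4.356×10^5 × 1.230² / (π² × 2.01×10^11) = 3.322×10^-7 m⁴
I_req = 3.322×10^5 mm⁴
Rectangle, weak axis: I_min = h·b³/12 with h = 178 mm fixed  ⇒  b = (12I/h)^(1/3) = 28.2 mm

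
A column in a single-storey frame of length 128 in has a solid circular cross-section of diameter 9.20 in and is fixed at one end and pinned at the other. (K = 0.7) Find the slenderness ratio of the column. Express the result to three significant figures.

For a solid circle r = d/4 = 9.20/4 = 2.300 in
L_e = K·L = 0.7 × 128 = 89.60 in
λ = L_e / r_min = 89.600 / 2.300 = 39.0

λ ≈ 39.0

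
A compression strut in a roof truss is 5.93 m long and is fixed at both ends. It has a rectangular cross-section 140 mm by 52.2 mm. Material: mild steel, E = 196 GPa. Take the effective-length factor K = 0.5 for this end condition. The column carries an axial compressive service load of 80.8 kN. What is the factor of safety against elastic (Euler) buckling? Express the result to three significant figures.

Buckling occurs about the weak axis: I_min = h·b³/12 with b = 52.2 mm (the shorter side).
I_min = 140×52.2³/12 = 1.659×10^6 mm⁴
I = 1.659×10^6 mm⁴ = 1.659×10^-6 m⁴
Effective length L_e = K·L = 0.5 × 5.93 = 2.965 m
P_cr = π²EI / L_e² = π² × 196×10⁹ × 1.659×10^-6 / 2.965² = 3.651×10^5 N
Factor of safety n = P_cr / P = 365.14 / 80.8 = 4.52

n ≈ 4.52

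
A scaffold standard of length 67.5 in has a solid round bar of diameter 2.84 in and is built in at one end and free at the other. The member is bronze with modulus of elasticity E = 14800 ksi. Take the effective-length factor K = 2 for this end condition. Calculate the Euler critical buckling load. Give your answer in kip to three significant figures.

I = πd⁴/64 = π×2.84⁴/64 = 3.193 in⁴
Effective length L_e = K·L = 2 × 67.5 = 135.0 in
P_cr = π²EI / L_e² = π² × 14800×10³ × 3.193 / 135.0² = 2.559×10^4 lb

P_cr ≈ 25.6 kip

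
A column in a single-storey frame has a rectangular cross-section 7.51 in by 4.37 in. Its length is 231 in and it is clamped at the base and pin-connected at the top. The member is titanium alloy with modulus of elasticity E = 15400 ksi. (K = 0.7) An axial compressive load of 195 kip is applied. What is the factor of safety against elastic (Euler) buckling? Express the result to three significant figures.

n ≈ 1.56

Buckling occurs about the weak axis: I_min = h·b³/12 with b = 4.37 in (the shorter side).
I_min = 7.51×4.37³/12 = 52.23 in⁴
Effective length L_e = K·L = 0.7 × 231 = 161.7 in
P_cr = π²EI / L_e² = π² × 15400×10³ × 52.23 / 161.7² = 3.036×10^5 lb
Factor of safety n = P_cr / P = 303.60 / 195 = 1.56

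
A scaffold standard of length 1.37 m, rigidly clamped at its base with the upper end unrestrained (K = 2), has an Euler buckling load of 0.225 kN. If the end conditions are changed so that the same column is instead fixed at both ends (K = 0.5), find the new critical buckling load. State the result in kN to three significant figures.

P_cr ∝ 1/K², so P_cr,new = P_cr,old × (K_old/K_new)² = 0.225 × (2/0.5)²
= 0.225 × 16.00 = 3.60 kN

P_cr ≈ 3.60 kN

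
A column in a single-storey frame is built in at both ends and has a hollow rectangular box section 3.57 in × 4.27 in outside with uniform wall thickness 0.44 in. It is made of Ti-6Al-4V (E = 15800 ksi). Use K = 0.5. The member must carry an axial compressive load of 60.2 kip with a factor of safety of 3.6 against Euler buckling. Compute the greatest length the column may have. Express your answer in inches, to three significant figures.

Inner dimensions: h_i = 4.27 − 2×0.44 = 3.390 in, b_i = 3.57 − 2×0.44 = 2.690 in
Weak-axis I_min = (h_o·b_o³ − h_i·b_i³)/12 with b_o = 3.57, b_i = 2.690 in (shorter outer/inner sides).
I_min = (4.27×3.57³ − 3.390×2.690³)/12 = 10.69 in⁴
Required critical load P_cr = n·P = 3.6 × 60.2 = 216.7 kip = 2.167×10^5 lb
From P_cr = π²EI/(K·L)²:  L = (1/K)·√(π²EI/P_cr) = (1/0.5)·√(π²×1.58×10^7×10.69/2.167×10^5)
L = 175 in

L_max ≈ 175 in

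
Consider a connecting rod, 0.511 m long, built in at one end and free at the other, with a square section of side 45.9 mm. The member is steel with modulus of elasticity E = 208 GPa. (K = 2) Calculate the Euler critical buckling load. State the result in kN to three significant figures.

I = a⁴/12 = 45.9⁴/12 = 3.699×10^5 mm⁴
I = 3.699×10^5 mm⁴ = 3.699×10^-7 m⁴
Effective length L_e = K·L = 2 × 0.511 = 1.022 m
P_cr = π²EI / L_e² = π² × 208×10⁹ × 3.699×10^-7 / 1.022² = 7.270×10^5 N

P_cr ≈ 727 kN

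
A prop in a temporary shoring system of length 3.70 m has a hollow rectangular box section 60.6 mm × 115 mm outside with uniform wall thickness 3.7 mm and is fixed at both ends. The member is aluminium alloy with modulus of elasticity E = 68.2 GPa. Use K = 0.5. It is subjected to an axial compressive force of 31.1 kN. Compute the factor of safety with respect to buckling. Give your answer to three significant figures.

Inner dimensions: h_i = 115 − 2×3.7 = 107.6 mm, b_i = 60.6 − 2×3.7 = 53.20 mm
Weak-axis I_min = (h_o·b_o³ − h_i·b_i³)/12 with b_o = 60.6, b_i = 53.20 mm (shorter outer/inner sides).
I_min = (115×60.6³ − 107.6×53.20³)/12 = 7.826×10^5 mm⁴
I = 7.826×10^5 mm⁴ = 7.826×10^-7 m⁴
Effective length L_e = K·L = 0.5 × 3.70 = 1.850 m
P_cr = π²EI / L_e² = π² × 68.2×10⁹ × 7.826×10^-7 / 1.850² = 1.539×10^5 N
Factor of safety n = P_cr / P = 153.92 / 31.1 = 4.95

n ≈ 4.95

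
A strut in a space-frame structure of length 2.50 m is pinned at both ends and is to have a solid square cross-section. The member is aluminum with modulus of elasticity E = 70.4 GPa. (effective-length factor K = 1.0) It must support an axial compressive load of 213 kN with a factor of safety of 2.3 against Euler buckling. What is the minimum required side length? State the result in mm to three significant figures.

a ≈ 85.3 mm

Required P_cr = n·P = 2.3 × 213 = 489.9 kN
L_e = K·L = 1 × 2.50 = 2.500 m
Required I = P_cr·L_e²/(π²E) = 4.899×10^5 × 2.500² / (π² × 7.04×10^10) = 4.407×10^-6 m⁴
I_req = 4.407×10^6 mm⁴
Solid square: I = a⁴/12  ⇒  a = (12I)^(1/4) = (12×4.407×10^6)^(1/4) = 85.3 mm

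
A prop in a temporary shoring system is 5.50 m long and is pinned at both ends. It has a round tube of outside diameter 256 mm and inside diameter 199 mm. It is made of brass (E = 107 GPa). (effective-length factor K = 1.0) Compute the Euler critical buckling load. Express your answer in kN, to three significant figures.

d_o = 256 mm, d_i = 199 mm
I = π(d_o⁴ − d_i⁴)/64 = π(256⁴ − 199.0⁴)/64 = 1.338×10^8 mm⁴
I = 1.338×10^8 mm⁴ = 1.338×10^-4 m⁴
Effective length L_e = K·L = 1 × 5.50 = 5.500 m
P_cr = π²EI / L_e² = π² × 107×10⁹ × 1.338×10^-4 / 5.500² = 4.673×10^6 N

P_cr ≈ 4670 kN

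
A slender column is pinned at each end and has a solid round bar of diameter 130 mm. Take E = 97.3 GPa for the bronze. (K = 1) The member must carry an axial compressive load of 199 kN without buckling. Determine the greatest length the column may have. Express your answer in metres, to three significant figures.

I = πd⁴/64 = π×130⁴/64 = 1.402×10^7 mm⁴
I = 1.402×10^-5 m⁴
At the buckling limit P_cr = P = 1.990×10^5 N
From P_cr = π²EI/(K·L)²:  L = (1/K)·√(π²EI/P_cr) = (1/1)·√(π²×9.73×10^10×1.402×10^-5/1.990×10^5)
L = 8.23 m

L_max ≈ 8.23 m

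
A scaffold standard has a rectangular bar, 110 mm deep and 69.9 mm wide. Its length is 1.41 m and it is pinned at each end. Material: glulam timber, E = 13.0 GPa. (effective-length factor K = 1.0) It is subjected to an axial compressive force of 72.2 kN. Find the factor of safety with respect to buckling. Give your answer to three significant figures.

n ≈ 2.80

Buckling occurs about the weak axis: I_min = h·b³/12 with b = 69.9 mm (the shorter side).
I_min = 110×69.9³/12 = 3.131×10^6 mm⁴
I = 3.131×10^6 mm⁴ = 3.131×10^-6 m⁴
Effective length L_e = K·L = 1 × 1.41 = 1.410 m
P_cr = π²EI / L_e² = π² × 13.0×10⁹ × 3.131×10^-6 / 1.410² = 2.020×10^5 N
Factor of safety n = P_cr / P = 202.04 / 72.2 = 2.80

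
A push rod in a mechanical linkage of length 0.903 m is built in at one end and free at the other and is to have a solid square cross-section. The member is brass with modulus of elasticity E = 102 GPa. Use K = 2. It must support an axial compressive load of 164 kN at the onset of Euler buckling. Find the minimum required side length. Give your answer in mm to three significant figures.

a ≈ 50.3 mm

L_e = K·L = 2 × 0.903 = 1.806 m
Required I = P_cr·L_e²/(π²E) = 1.640×10^5 × 1.806² / (π² × 1.02×10^11) = 5.313×10^-7 m⁴
I_req = 5.313×10^5 mm⁴
Solid square: I = a⁴/12  ⇒  a = (12I)^(1/4) = (12×5.313×10^5)^(1/4) = 50.3 mm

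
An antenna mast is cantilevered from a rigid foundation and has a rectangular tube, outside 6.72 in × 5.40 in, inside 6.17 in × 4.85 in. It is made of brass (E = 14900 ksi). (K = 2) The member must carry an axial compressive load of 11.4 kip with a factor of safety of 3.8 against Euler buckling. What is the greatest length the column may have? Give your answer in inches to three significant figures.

Weak-axis I_min = (h_o·b_o³ − h_i·b_i³)/12 with b_o = 5.40, b_i = 4.850 in (shorter outer/inner sides).
I_min = (6.72×5.40³ − 6.170×4.850³)/12 = 29.52 in⁴
Required critical load P_cr = n·P = 3.8 × 11.4 = 43.32 kip = 4.332×10^4 lb
From P_cr = π²EI/(K·L)²:  L = (1/K)·√(π²EI/P_cr) = (1/2)·√(π²×1.49×10^7×29.52/4.332×10^4)
L = 158 in

L_max ≈ 158 in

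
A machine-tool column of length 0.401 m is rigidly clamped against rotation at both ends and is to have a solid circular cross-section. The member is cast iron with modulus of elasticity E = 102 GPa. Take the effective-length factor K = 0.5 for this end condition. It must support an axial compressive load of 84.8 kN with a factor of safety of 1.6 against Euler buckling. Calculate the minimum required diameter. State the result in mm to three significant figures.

Required P_cr = n·P = 1.6 × 84.8 = 135.7 kN
L_e = K·L = 0.5 × 0.401 = 0.2005 m
Required I = P_cr·L_e²/(π²E) = 1.357×10^5 × 0.2005² / (π² × 1.02×10^11) = 5.418×10^-9 m⁴
I_req = 5.418×10^3 mm⁴
Solid circle: I = πd⁴/64  ⇒  d = (64I/π)^(1/4) = (64×5.418×10^3/π)^(1/4) = 18.2 mm

d ≈ 18.2 mm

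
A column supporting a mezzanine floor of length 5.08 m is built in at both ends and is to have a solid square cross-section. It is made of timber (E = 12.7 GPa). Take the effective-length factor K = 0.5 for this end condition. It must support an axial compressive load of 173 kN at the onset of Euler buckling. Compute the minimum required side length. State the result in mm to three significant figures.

a ≈ 102 mm

L_e = K·L = 0.5 × 5.08 = 2.540 m
Required I = P_cr·L_e²/(π²E) = 1.730×10^5 × 2.540² / (π² × 1.27×10^10) = 8.905×10^-6 m⁴
I_req = 8.905×10^6 mm⁴
Solid square: I = a⁴/12  ⇒  a = (12I)^(1/4) = (12×8.905×10^6)^(1/4) = 102 mm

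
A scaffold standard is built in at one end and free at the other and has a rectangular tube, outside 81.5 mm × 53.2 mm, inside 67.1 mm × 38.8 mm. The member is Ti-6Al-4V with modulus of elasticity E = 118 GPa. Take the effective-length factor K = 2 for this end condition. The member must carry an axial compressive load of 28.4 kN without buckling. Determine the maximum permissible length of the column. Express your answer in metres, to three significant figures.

Weak-axis I_min = (h_o·b_o³ − h_i·b_i³)/12 with b_o = 53.2, b_i = 38.80 mm (shorter outer/inner sides).
I_min = (81.5×53.2³ − 67.10×38.80³)/12 = 6.960×10^5 mm⁴
I = 6.960×10^-7 m⁴
At the buckling limit P_cr = P = 2.840×10^4 N
From P_cr = π²EI/(K·L)²:  L = (1/K)·√(π²EI/P_cr) = (1/2)·√(π²×1.18×10^11×6.960×10^-7/2.840×10^4)
L = 2.67 m

L_max ≈ 2.67 m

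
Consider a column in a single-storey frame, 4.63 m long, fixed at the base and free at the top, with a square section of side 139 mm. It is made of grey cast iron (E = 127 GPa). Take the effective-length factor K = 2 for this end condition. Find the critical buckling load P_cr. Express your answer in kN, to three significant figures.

P_cr ≈ 455 kN

I = a⁴/12 = 139⁴/12 = 3.111×10^7 mm⁴
I = 3.111×10^7 mm⁴ = 3.111×10^-5 m⁴
Effective length L_e = K·L = 2 × 4.63 = 9.260 m
P_cr = π²EI / L_e² = π² × 127×10⁹ × 3.111×10^-5 / 9.260² = 4.547×10^5 N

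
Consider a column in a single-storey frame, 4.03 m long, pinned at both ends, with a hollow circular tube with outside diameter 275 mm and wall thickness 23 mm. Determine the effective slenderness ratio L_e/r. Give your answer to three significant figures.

Inner diameter d_i = 275 − 2×23 = 229.0 mm
I = π(d_o⁴ − d_i⁴)/64 = π(275⁴ − 229.0⁴)/64 = 1.457×10^8 mm⁴
A = 1.821×10^4 mm²;  r_min = √(I/A) = √(1.457×10^8/1.821×10^4) = 89.47 mm
L_e = K·L = 1 × 4.03 m = 4.030 m = 4030.0 mm
λ = L_e / r_min = 4030.0 / 89.47 = 45.0

λ ≈ 45.0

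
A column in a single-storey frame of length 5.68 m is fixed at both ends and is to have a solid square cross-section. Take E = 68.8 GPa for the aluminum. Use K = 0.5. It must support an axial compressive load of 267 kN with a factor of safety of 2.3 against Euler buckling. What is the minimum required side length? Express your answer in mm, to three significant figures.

a ≈ 96.7 mm

Required P_cr = n·P = 2.3 × 267 = 614.1 kN
L_e = K·L = 0.5 × 5.68 = 2.840 m
Required I = P_cr·L_e²/(π²E) = 6.141×10^5 × 2.840² / (π² × 6.88×10^10) = 7.294×10^-6 m⁴
I_req = 7.294×10^6 mm⁴
Solid square: I = a⁴/12  ⇒  a = (12I)^(1/4) = (12×7.294×10^6)^(1/4) = 96.7 mm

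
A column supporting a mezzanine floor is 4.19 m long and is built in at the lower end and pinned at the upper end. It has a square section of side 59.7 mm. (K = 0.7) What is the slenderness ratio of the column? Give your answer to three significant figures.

For a square r = a/√12 = 59.7/√12 = 17.23 mm
L_e = K·L = 0.7 × 4.19 m = 2.933 m = 2933.0 mm
λ = L_e / r_min = 2933.0 / 17.23 = 170

λ ≈ 170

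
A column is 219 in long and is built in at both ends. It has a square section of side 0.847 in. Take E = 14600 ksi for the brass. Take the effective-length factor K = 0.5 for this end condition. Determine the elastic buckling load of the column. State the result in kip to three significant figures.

I = a⁴/12 = 0.847⁴/12 = 4.289×10^-2 in⁴
Effective length L_e = K·L = 0.5 × 219 = 109.5 in
P_cr = π²EI / L_e² = π² × 14600×10³ × 4.289×10^-2 / 109.5² = 515.4 lb

P_cr ≈ 0.515 kip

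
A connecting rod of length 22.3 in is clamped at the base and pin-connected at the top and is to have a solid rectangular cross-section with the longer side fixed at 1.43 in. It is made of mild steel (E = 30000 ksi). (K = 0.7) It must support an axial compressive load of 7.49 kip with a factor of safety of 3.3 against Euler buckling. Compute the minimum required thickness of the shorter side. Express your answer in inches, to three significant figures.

b ≈ 0.555 in

Required P_cr = n·P = 3.3 × 7.49 = 24.72 kip
L_e = K·L = 0.7 × 22.3 = 15.61 in
Required I = P_cr·L_e²/(π²E) = 2.472×10^4 × 15.61² / (π² × 3.00×10^7) = 2.034×10^-2 in⁴
Rectangle, weak axis: I_min = h·b³/12 with h = 1.43 in fixed  ⇒  b = (12I/h)^(1/3) = 0.555 in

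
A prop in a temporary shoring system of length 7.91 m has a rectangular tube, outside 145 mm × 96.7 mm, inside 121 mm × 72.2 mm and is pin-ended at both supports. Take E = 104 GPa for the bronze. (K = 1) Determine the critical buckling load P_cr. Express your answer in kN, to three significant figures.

P_cr ≈ 117 kN

Weak-axis I_min = (h_o·b_o³ − h_i·b_i³)/12 with b_o = 96.7, b_i = 72.20 mm (shorter outer/inner sides).
I_min = (145×96.7³ − 121.0×72.20³)/12 = 7.131×10^6 mm⁴
I = 7.131×10^6 mm⁴ = 7.131×10^-6 m⁴
Effective length L_e = K·L = 1 × 7.91 = 7.910 m
P_cr = π²EI / L_e² = π² × 104×10⁹ × 7.131×10^-6 / 7.910² = 1.170×10^5 N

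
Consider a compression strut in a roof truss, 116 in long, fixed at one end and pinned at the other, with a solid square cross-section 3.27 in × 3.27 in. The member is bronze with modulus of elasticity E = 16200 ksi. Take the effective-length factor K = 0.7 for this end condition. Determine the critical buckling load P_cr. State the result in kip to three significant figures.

P_cr ≈ 231 kip

I = a⁴/12 = 3.27⁴/12 = 9.528 in⁴
Effective length L_e = K·L = 0.7 × 116 = 81.20 in
P_cr = π²EI / L_e² = π² × 16200×10³ × 9.528 / 81.20² = 2.311×10^5 lb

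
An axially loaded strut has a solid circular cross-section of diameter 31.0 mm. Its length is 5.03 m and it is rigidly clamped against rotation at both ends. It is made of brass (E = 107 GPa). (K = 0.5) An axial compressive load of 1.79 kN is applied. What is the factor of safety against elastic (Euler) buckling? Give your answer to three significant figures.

I = πd⁴/64 = π×31.0⁴/64 = 4.533×10^4 mm⁴
I = 4.533×10^4 mm⁴ = 4.533×10^-8 m⁴
Effective length L_e = K·L = 0.5 × 5.03 = 2.515 m
P_cr = π²EI / L_e² = π² × 107×10⁹ × 4.533×10^-8 / 2.515² = 7.569×10^3 N
Factor of safety n = P_cr / P = 7.5688 / 1.79 = 4.23

n ≈ 4.23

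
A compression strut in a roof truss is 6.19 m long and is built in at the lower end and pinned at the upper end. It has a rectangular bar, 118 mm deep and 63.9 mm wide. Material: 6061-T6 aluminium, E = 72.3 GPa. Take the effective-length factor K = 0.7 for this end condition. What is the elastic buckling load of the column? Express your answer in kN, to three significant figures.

P_cr ≈ 97.5 kN

Buckling occurs about the weak axis: I_min = h·b³/12 with b = 63.9 mm (the shorter side).
I_min = 118×63.9³/12 = 2.566×10^6 mm⁴
I = 2.566×10^6 mm⁴ = 2.566×10^-6 m⁴
Effective length L_e = K·L = 0.7 × 6.19 = 4.333 m
P_cr = π²EI / L_e² = π² × 72.3×10⁹ × 2.566×10^-6 / 4.333² = 9.751×10^4 N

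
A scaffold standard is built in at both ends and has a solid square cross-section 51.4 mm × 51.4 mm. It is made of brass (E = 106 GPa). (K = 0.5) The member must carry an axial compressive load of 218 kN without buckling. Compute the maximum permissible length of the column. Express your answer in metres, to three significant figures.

L_max ≈ 3.34 m

I = a⁴/12 = 51.4⁴/12 = 5.817×10^5 mm⁴
I = 5.817×10^-7 m⁴
At the buckling limit P_cr = P = 2.180×10^5 N
From P_cr = π²EI/(K·L)²:  L = (1/K)·√(π²EI/P_cr) = (1/0.5)·√(π²×1.06×10^11×5.817×10^-7/2.180×10^5)
L = 3.34 m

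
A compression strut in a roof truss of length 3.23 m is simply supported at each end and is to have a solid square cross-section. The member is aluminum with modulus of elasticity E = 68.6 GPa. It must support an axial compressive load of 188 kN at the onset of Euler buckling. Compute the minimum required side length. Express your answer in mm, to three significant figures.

a ≈ 76.8 mm

L_e = K·L = 1 × 3.23 = 3.230 m
Required I = P_cr·L_e²/(π²E) = 1.880×10^5 × 3.230² / (π² × 6.86×10^10) = 2.897×10^-6 m⁴
I_req = 2.897×10^6 mm⁴
Solid square: I = a⁴/12  ⇒  a = (12I)^(1/4) = (12×2.897×10^6)^(1/4) = 76.8 mm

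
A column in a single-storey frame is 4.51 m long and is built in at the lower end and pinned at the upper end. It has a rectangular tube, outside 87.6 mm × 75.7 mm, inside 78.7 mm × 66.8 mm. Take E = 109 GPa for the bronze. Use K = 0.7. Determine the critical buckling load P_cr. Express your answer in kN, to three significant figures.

P_cr ≈ 131 kN

Weak-axis I_min = (h_o·b_o³ − h_i·b_i³)/12 with b_o = 75.7, b_i = 66.80 mm (shorter outer/inner sides).
I_min = (87.6×75.7³ − 78.70×66.80³)/12 = 1.212×10^6 mm⁴
I = 1.212×10^6 mm⁴ = 1.212×10^-6 m⁴
Effective length L_e = K·L = 0.7 × 4.51 = 3.157 m
P_cr = π²EI / L_e² = π² × 109×10⁹ × 1.212×10^-6 / 3.157² = 1.308×10^5 N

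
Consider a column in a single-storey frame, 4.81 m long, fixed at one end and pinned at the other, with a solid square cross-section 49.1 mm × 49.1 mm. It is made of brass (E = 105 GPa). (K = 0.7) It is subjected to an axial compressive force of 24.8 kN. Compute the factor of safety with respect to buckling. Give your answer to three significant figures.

I = a⁴/12 = 49.1⁴/12 = 4.843×10^5 mm⁴
I = 4.843×10^5 mm⁴ = 4.843×10^-7 m⁴
Effective length L_e = K·L = 0.7 × 4.81 = 3.367 m
P_cr = π²EI / L_e² = π² × 105×10⁹ × 4.843×10^-7 / 3.367² = 4.427×10^4 N
Factor of safety n = P_cr / P = 44.274 / 24.8 = 1.79

n ≈ 1.79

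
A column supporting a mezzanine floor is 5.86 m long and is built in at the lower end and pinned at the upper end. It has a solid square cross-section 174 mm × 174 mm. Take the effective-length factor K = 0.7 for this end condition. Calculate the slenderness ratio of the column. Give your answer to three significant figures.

For a square r = a/√12 = 174/√12 = 50.23 mm
L_e = K·L = 0.7 × 5.86 m = 4.102 m = 4102.0 mm
λ = L_e / r_min = 4102.0 / 50.23 = 81.7

λ ≈ 81.7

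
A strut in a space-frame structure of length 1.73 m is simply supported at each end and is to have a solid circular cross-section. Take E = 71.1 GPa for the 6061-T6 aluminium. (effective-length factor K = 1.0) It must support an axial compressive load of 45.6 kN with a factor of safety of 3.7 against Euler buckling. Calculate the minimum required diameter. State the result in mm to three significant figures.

Required P_cr = n·P = 3.7 × 45.6 = 168.7 kN
L_e = K·L = 1 × 1.73 = 1.730 m
Required I = P_cr·L_e²/(π²E) = 1.687×10^5 × 1.730² / (π² × 7.11×10^10) = 7.196×10^-7 m⁴
I_req = 7.196×10^5 mm⁴
Solid circle: I = πd⁴/64  ⇒  d = (64I/π)^(1/4) = (64×7.196×10^5/π)^(1/4) = 61.9 mm

d ≈ 61.9 mm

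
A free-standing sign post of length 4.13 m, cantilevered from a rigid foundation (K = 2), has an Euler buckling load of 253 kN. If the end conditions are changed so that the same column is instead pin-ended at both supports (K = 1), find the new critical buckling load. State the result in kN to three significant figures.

P_cr ∝ 1/K², so P_cr,new = P_cr,old × (K_old/K_new)² = 253 × (2/1)²
= 253 × 4.000 = 1010 kN

P_cr ≈ 1010 kN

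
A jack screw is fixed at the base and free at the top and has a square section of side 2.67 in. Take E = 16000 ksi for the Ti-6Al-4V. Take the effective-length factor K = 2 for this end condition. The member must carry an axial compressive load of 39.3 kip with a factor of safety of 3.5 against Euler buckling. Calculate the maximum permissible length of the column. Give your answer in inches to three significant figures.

L_max ≈ 34.9 in

I = a⁴/12 = 2.67⁴/12 = 4.235 in⁴
Required critical load P_cr = n·P = 3.5 × 39.3 = 137.5 kip = 1.375×10^5 lb
From P_cr = π²EI/(K·L)²:  L = (1/K)·√(π²EI/P_cr) = (1/2)·√(π²×1.60×10^7×4.235/1.375×10^5)
L = 34.9 in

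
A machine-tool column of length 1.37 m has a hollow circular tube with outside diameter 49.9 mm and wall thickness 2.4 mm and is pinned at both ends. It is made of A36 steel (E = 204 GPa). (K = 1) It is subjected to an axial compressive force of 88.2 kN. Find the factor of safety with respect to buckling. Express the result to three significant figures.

n ≈ 1.23

Inner diameter d_i = 49.9 − 2×2.4 = 45.10 mm
I = π(d_o⁴ − d_i⁴)/64 = π(49.9⁴ − 45.10⁴)/64 = 1.013×10^5 mm⁴
I = 1.013×10^5 mm⁴ = 1.013×10^-7 m⁴
Effective length L_e = K·L = 1 × 1.37 = 1.370 m
P_cr = π²EI / L_e² = π² × 204×10⁹ × 1.013×10^-7 / 1.370² = 1.086×10^5 N
Factor of safety n = P_cr / P = 108.63 / 88.2 = 1.23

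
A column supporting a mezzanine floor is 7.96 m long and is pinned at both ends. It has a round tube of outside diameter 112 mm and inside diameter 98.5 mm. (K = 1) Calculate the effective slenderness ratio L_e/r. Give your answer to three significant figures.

λ ≈ 213

d_o = 112 mm, d_i = 98.5 mm
I = π(d_o⁴ − d_i⁴)/64 = π(112⁴ − 98.50⁴)/64 = 3.103×10^6 mm⁴
A = 2.232×10^3 mm²;  r_min = √(I/A) = √(3.103×10^6/2.232×10^3) = 37.29 mm
L_e = K·L = 1 × 7.96 m = 7.960 m = 7960.0 mm
λ = L_e / r_min = 7960.0 / 37.29 = 213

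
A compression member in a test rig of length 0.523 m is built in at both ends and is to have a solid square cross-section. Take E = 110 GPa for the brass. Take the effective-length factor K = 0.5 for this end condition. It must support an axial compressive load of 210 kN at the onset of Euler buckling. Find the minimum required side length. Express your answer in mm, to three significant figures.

a ≈ 20.0 mm

L_e = K·L = 0.5 × 0.523 = 0.2615 m
Required I = P_cr·L_e²/(π²E) = 2.100×10^5 × 0.2615² / (π² × 1.10×10^11) = 1.323×10^-8 m⁴
I_req = 1.323×10^4 mm⁴
Solid square: I = a⁴/12  ⇒  a = (12I)^(1/4) = (12×1.323×10^4)^(1/4) = 20.0 mm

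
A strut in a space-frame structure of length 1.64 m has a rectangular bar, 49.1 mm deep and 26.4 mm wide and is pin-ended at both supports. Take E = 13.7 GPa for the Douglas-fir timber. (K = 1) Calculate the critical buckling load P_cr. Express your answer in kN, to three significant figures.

Buckling occurs about the weak axis: I_min = h·b³/12 with b = 26.4 mm (the shorter side).
I_min = 49.1×26.4³/12 = 7.529×10^4 mm⁴
I = 7.529×10^4 mm⁴ = 7.529×10^-8 m⁴
Effective length L_e = K·L = 1 × 1.64 = 1.640 m
P_cr = π²EI / L_e² = π² × 13.7×10⁹ × 7.529×10^-8 / 1.640² = 3.785×10^3 N

P_cr ≈ 3.78 kN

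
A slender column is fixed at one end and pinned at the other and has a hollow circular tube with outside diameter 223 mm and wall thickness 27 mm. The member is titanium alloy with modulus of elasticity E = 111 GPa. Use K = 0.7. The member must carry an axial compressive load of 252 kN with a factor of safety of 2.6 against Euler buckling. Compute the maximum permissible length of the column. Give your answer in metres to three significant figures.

Inner diameter d_i = 223 − 2×27 = 169.0 mm
I = π(d_o⁴ − d_i⁴)/64 = π(223⁴ − 169.0⁴)/64 = 8.135×10^7 mm⁴
I = 8.135×10^-5 m⁴
Required critical load P_cr = n·P = 2.6 × 252 = 655.2 kN = 6.552×10^5 N
From P_cr = π²EI/(K·L)²:  L = (1/K)·√(π²EI/P_cr) = (1/0.7)·√(π²×1.11×10^11×8.135×10^-5/6.552×10^5)
L = 16.7 m

L_max ≈ 16.7 m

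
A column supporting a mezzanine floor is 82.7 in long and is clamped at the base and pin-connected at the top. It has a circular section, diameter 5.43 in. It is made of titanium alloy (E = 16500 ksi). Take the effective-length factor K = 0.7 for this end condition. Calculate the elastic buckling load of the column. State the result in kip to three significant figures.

I = πd⁴/64 = π×5.43⁴/64 = 42.67 in⁴
Effective length L_e = K·L = 0.7 × 82.7 = 57.89 in
P_cr = π²EI / L_e² = π² × 16500×10³ × 42.67 / 57.89² = 2.074×10^6 lb

P_cr ≈ 2070 kip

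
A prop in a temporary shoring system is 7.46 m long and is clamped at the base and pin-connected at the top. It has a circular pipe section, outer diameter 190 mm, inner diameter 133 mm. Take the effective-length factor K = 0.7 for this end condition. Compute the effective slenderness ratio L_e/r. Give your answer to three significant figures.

λ ≈ 90.1

d_o = 190 mm, d_i = 133 mm
I = π(d_o⁴ − d_i⁴)/64 = π(190⁴ − 133.0⁴)/64 = 4.861×10^7 mm⁴
A = 1.446×10^4 mm²;  r_min = √(I/A) = √(4.861×10^7/1.446×10^4) = 57.98 mm
L_e = K·L = 0.7 × 7.46 m = 5.222 m = 5222.0 mm
λ = L_e / r_min = 5222.0 / 57.98 = 90.1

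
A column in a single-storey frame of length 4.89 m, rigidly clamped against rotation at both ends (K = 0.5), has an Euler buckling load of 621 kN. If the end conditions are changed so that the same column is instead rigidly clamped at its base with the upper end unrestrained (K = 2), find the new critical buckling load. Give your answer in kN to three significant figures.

P_cr ≈ 38.8 kN

P_cr ∝ 1/K², so P_cr,new = P_cr,old × (K_old/K_new)² = 621 × (0.5/2)²
= 621 × 0.06250 = 38.8 kN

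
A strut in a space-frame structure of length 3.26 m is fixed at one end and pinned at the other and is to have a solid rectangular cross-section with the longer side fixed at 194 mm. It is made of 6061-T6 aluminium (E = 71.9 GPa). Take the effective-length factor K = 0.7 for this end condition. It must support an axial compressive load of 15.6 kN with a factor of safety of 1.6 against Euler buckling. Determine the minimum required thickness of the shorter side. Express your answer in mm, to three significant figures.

b ≈ 22.5 mm

Required P_cr = n·P = 1.6 × 15.6 = 24.96 kN
L_e = K·L = 0.7 × 3.26 = 2.282 m
Required I = P_cr·L_e²/(π²E) = 2.496×10^4 × 2.282² / (π² × 7.19×10^10) = 1.832×10^-7 m⁴
I_req = 1.832×10^5 mm⁴
Rectangle, weak axis: I_min = h·b³/12 with h = 194 mm fixed  ⇒  b = (12I/h)^(1/3) = 22.5 mm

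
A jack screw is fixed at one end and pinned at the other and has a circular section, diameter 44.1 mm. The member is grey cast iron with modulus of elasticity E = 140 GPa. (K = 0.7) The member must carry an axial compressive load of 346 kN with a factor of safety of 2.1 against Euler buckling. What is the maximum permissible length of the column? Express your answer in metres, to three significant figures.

I = πd⁴/64 = π×44.1⁴/64 = 1.857×10^5 mm⁴
I = 1.857×10^-7 m⁴
Required critical load P_cr = n·P = 2.1 × 346 = 726.6 kN = 7.266×10^5 N
From P_cr = π²EI/(K·L)²:  L = (1/K)·√(π²EI/P_cr) = (1/0.7)·√(π²×1.40×10^11×1.857×10^-7/7.266×10^5)
L = 0.849 m

L_max ≈ 0.849 m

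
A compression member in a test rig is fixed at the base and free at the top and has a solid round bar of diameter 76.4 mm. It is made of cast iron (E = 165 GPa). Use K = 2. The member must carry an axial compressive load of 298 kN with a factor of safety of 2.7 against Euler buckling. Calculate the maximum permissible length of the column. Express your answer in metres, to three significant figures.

I = πd⁴/64 = π×76.4⁴/64 = 1.672×10^6 mm⁴
I = 1.672×10^-6 m⁴
Required critical load P_cr = n·P = 2.7 × 298 = 804.6 kN = 8.046×10^5 N
From P_cr = π²EI/(K·L)²:  L = (1/K)·√(π²EI/P_cr) = (1/2)·√(π²×1.65×10^11×1.672×10^-6/8.046×10^5)
L = 0.920 m

L_max ≈ 0.920 m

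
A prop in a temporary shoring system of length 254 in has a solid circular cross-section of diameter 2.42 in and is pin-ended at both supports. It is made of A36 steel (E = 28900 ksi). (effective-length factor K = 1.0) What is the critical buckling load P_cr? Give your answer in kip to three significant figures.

I = πd⁴/64 = π×2.42⁴/64 = 1.684 in⁴
Effective length L_e = K·L = 1 × 254 = 254.0 in
P_cr = π²EI / L_e² = π² × 28900×10³ × 1.684 / 254.0² = 7.443×10^3 lb

P_cr ≈ 7.44 kip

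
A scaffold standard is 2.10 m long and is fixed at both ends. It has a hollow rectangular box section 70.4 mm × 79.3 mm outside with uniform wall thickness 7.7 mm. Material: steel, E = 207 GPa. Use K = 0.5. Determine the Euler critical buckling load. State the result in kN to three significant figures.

P_cr ≈ 2630 kN

Inner dimensions: h_i = 79.3 − 2×7.7 = 63.90 mm, b_i = 70.4 − 2×7.7 = 55.00 mm
Weak-axis I_min = (h_o·b_o³ − h_i·b_i³)/12 with b_o = 70.4, b_i = 55.00 mm (shorter outer/inner sides).
I_min = (79.3×70.4³ − 63.90×55.00³)/12 = 1.420×10^6 mm⁴
I = 1.420×10^6 mm⁴ = 1.420×10^-6 m⁴
Effective length L_e = K·L = 0.5 × 2.10 = 1.050 m
P_cr = π²EI / L_e² = π² × 207×10⁹ × 1.420×10^-6 / 1.050² = 2.631×10^6 N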